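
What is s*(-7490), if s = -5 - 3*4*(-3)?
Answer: -232190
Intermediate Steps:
s = 31 (s = -5 - 12*(-3) = -5 - 1*(-36) = -5 + 36 = 31)
s*(-7490) = 31*(-7490) = -232190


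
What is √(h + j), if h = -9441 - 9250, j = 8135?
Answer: 2*I*√2639 ≈ 102.74*I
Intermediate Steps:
h = -18691
√(h + j) = √(-18691 + 8135) = √(-10556) = 2*I*√2639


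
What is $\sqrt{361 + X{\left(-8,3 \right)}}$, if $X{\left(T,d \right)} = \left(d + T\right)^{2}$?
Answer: $\sqrt{386} \approx 19.647$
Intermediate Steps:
$X{\left(T,d \right)} = \left(T + d\right)^{2}$
$\sqrt{361 + X{\left(-8,3 \right)}} = \sqrt{361 + \left(-8 + 3\right)^{2}} = \sqrt{361 + \left(-5\right)^{2}} = \sqrt{361 + 25} = \sqrt{386}$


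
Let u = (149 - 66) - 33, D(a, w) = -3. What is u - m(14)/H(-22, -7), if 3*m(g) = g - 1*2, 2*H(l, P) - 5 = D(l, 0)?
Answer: 46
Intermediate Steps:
H(l, P) = 1 (H(l, P) = 5/2 + (½)*(-3) = 5/2 - 3/2 = 1)
m(g) = -⅔ + g/3 (m(g) = (g - 1*2)/3 = (g - 2)/3 = (-2 + g)/3 = -⅔ + g/3)
u = 50 (u = 83 - 33 = 50)
u - m(14)/H(-22, -7) = 50 - (-⅔ + (⅓)*14)/1 = 50 - (-⅔ + 14/3) = 50 - 4 = 46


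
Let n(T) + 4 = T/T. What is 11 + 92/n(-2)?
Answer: -59/3 ≈ -19.667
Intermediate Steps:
n(T) = -3 (n(T) = -4 + T/T = -4 + 1 = -3)
11 + 92/n(-2) = 11 + 92/(-3) = 11 + 92*(-⅓) = 11 - 92/3 = -59/3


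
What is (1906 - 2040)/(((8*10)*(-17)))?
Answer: 67/680 ≈ 0.098529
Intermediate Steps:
(1906 - 2040)/(((8*10)*(-17))) = -134/(80*(-17)) = -134/(-1360) = -134*(-1/1360) = 67/680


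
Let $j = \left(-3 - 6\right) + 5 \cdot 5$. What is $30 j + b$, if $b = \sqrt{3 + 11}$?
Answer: $480 + \sqrt{14} \approx 483.74$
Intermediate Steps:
$j = 16$ ($j = \left(-3 - 6\right) + 25 = -9 + 25 = 16$)
$b = \sqrt{14} \approx 3.7417$
$30 j + b = 30 \cdot 16 + \sqrt{14} = 480 + \sqrt{14}$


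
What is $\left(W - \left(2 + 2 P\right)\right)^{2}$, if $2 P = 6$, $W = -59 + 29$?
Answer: $1444$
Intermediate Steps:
$W = -30$
$P = 3$ ($P = \frac{1}{2} \cdot 6 = 3$)
$\left(W - \left(2 + 2 P\right)\right)^{2} = \left(-30 + \left(\left(-2\right) 3 + \left(2 - 4\right)\right)\right)^{2} = \left(-30 - 8\right)^{2} = \left(-38\right)^{2} = 1444$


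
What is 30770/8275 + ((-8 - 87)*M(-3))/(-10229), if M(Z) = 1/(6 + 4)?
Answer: 125929977/33857990 ≈ 3.7194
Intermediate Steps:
M(Z) = 1/10
30770/8275 + ((-8 - 87)*M(-3))/(-10229) = 30770/8275 + ((-8 - 87)*(1/10))/(-10229) = 30770*(1/8275) - 95*1/10*(-1/10229) = 6154/1655 - 19/2*(-1/10229) = 6154/1655 + 19/20458 = 125929977/33857990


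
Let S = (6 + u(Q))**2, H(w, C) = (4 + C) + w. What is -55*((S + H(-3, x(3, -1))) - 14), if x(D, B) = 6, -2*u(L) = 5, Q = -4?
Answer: -1155/4 ≈ -288.75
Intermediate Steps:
u(L) = -5/2 (u(L) = -1/2*5 = -5/2)
H(w, C) = 4 + C + w
S = 49/4 (S = (6 - 5/2)**2 = (7/2)**2 = 49/4 ≈ 12.250)
-55*((S + H(-3, x(3, -1))) - 14) = -55*((49/4 + (4 + 6 - 3)) - 14) = -55*((49/4 + 7) - 14) = -55*(77/4 - 14) = -55*21/4 = -1155/4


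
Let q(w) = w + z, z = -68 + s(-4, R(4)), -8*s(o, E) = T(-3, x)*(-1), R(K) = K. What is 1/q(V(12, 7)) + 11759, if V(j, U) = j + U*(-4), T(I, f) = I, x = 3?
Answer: 7937317/675 ≈ 11759.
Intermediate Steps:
V(j, U) = j - 4*U
s(o, E) = -3/8 (s(o, E) = -(-3)*(-1)/8 = -1/8*3 = -3/8)
z = -547/8 (z = -68 - 3/8 = -547/8 ≈ -68.375)
q(w) = -547/8 + w (q(w) = w - 547/8 = -547/8 + w)
1/q(V(12, 7)) + 11759 = 1/(-547/8 + (12 - 4*7)) + 11759 = 1/(-547/8 + (12 - 28)) + 11759 = 1/(-547/8 - 16) + 11759 = 1/(-675/8) + 11759 = -8/675 + 11759 = 7937317/675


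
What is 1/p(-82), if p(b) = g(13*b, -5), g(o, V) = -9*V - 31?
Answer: 1/14 ≈ 0.071429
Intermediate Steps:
g(o, V) = -31 - 9*V
p(b) = 14 (p(b) = -31 - 9*(-5) = -31 + 45 = 14)
1/p(-82) = 1/14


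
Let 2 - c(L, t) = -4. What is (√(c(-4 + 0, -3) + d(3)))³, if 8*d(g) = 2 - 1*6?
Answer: 11*√22/4 ≈ 12.899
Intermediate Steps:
d(g) = -½ (d(g) = (2 - 1*6)/8 = (2 - 6)/8 = (⅛)*(-4) = -½)
c(L, t) = 6 (c(L, t) = 2 - 1*(-4) = 2 + 4 = 6)
(√(c(-4 + 0, -3) + d(3)))³ = (√(6 - ½))³ = (√(11/2))³ = (√22/2)³ = 11*√22/4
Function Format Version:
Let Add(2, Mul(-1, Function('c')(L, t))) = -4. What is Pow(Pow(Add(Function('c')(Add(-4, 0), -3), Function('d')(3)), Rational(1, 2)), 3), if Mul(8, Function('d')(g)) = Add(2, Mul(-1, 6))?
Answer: Mul(Rational(11, 4), Pow(22, Rational(1, 2))) ≈ 12.899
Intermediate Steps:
Function('d')(g) = Rational(-1, 2) (Function('d')(g) = Mul(Rational(1, 8), Add(2, Mul(-1, 6))) = Mul(Rational(1, 8), Add(2, -6)) = Mul(Rational(1, 8), -4) = Rational(-1, 2))
Function('c')(L, t) = 6 (Function('c')(L, t) = Add(2, Mul(-1, -4)) = Add(2, 4) = 6)
Pow(Pow(Add(Function('c')(Add(-4, 0), -3), Function('d')(3)), Rational(1, 2)), 3) = Pow(Pow(Add(6, Rational(-1, 2)), Rational(1, 2)), 3) = Pow(Pow(Rational(11, 2), Rational(1, 2)), 3) = Pow(Mul(Rational(1, 2), Pow(22, Rational(1, 2))), 3) = Mul(Rational(11, 4), Pow(22, Rational(1, 2)))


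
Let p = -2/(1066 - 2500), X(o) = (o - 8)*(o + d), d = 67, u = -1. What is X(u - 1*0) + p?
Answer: -425897/717 ≈ -594.00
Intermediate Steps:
X(o) = (-8 + o)*(67 + o) (X(o) = (o - 8)*(o + 67) = (-8 + o)*(67 + o))
p = 1/717 (p = -2/(-1434) = -2*(-1/1434) = 1/717 ≈ 0.0013947)
X(u - 1*0) + p = (-536 + (-1 - 1*0)² + 59*(-1 - 1*0)) + 1/717 = (-536 + (-1 + 0)² + 59*(-1 + 0)) + 1/717 = (-536 + (-1)² + 59*(-1)) + 1/717 = (-536 + 1 - 59) + 1/717 = -594 + 1/717 = -425897/717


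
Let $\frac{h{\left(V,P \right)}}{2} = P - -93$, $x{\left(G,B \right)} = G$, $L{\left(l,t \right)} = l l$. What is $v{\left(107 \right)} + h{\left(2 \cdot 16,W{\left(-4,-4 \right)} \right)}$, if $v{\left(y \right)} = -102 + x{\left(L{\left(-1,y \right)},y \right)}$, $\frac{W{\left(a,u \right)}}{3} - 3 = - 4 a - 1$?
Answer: $193$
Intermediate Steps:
$L{\left(l,t \right)} = l^{2}$
$W{\left(a,u \right)} = 6 - 12 a$ ($W{\left(a,u \right)} = 9 + 3 \left(- 4 a - 1\right) = 9 + 3 \left(-1 - 4 a\right) = 9 - \left(3 + 12 a\right) = 6 - 12 a$)
$v{\left(y \right)} = -101$ ($v{\left(y \right)} = -102 + \left(-1\right)^{2} = -102 + 1 = -101$)
$h{\left(V,P \right)} = 186 + 2 P$ ($h{\left(V,P \right)} = 2 \left(P - -93\right) = 2 \left(P + 93\right) = 2 \left(93 + P\right) = 186 + 2 P$)
$v{\left(107 \right)} + h{\left(2 \cdot 16,W{\left(-4,-4 \right)} \right)} = -101 + \left(186 + 2 \left(6 - -48\right)\right) = -101 + \left(186 + 2 \left(6 + 48\right)\right) = -101 + \left(186 + 2 \cdot 54\right) = -101 + \left(186 + 108\right) = -101 + 294 = 193$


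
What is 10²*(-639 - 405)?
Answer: -104400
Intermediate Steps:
10²*(-639 - 405) = 100*(-1044) = -104400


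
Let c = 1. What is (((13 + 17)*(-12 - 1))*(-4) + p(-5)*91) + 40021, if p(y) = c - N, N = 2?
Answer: 41490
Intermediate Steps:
p(y) = -1 (p(y) = 1 - 1*2 = 1 - 2 = -1)
(((13 + 17)*(-12 - 1))*(-4) + p(-5)*91) + 40021 = (((13 + 17)*(-12 - 1))*(-4) - 1*91) + 40021 = ((30*(-13))*(-4) - 91) + 40021 = (-390*(-4) - 91) + 40021 = (1560 - 91) + 40021 = 1469 + 40021 = 41490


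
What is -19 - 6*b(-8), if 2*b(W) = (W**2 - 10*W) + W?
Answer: -427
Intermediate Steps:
b(W) = W**2/2 - 9*W/2 (b(W) = ((W**2 - 10*W) + W)/2 = (W**2 - 9*W)/2 = W**2/2 - 9*W/2)
-19 - 6*b(-8) = -19 - 3*(-8)*(-9 - 8) = -19 - 3*(-8)*(-17) = -19 - 6*68 = -19 - 408 = -427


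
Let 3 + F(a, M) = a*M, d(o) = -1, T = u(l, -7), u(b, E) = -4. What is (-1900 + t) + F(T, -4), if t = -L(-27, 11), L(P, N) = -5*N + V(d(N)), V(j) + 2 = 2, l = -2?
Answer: -1832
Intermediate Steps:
T = -4
V(j) = 0 (V(j) = -2 + 2 = 0)
F(a, M) = -3 + M*a (F(a, M) = -3 + a*M = -3 + M*a)
L(P, N) = -5*N (L(P, N) = -5*N + 0 = -5*N)
t = 55 (t = -(-5)*11 = -1*(-55) = 55)
(-1900 + t) + F(T, -4) = (-1900 + 55) + (-3 - 4*(-4)) = -1845 + (-3 + 16) = -1845 + 13 = -1832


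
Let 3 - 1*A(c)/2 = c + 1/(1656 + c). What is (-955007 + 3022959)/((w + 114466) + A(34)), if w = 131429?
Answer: 436854860/51932221 ≈ 8.4120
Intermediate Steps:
A(c) = 6 - 2*c - 2/(1656 + c) (A(c) = 6 - 2*(c + 1/(1656 + c)) = 6 + (-2*c - 2/(1656 + c)) = 6 - 2*c - 2/(1656 + c))
(-955007 + 3022959)/((w + 114466) + A(34)) = (-955007 + 3022959)/((131429 + 114466) + 2*(4967 - 1*34² - 1653*34)/(1656 + 34)) = 2067952/(245895 + 2*(4967 - 1*1156 - 56202)/1690) = 2067952/(245895 + 2*(1/1690)*(4967 - 1156 - 56202)) = 2067952/(245895 + 2*(1/1690)*(-52391)) = 2067952/(245895 - 52391/845) = 2067952/(207728884/845) = 2067952*(845/207728884) = 436854860/51932221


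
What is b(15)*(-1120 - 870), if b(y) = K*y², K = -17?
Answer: 7611750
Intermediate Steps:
b(y) = -17*y²
b(15)*(-1120 - 870) = (-17*15²)*(-1120 - 870) = -17*225*(-1990) = -3825*(-1990) = 7611750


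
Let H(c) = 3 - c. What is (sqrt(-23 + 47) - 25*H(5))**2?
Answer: 2524 + 200*sqrt(6) ≈ 3013.9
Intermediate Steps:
(sqrt(-23 + 47) - 25*H(5))**2 = (sqrt(-23 + 47) - 25*(3 - 1*5))**2 = (sqrt(24) - 25*(3 - 5))**2 = (2*sqrt(6) - 25*(-2))**2 = (2*sqrt(6) + 50)**2 = (50 + 2*sqrt(6))**2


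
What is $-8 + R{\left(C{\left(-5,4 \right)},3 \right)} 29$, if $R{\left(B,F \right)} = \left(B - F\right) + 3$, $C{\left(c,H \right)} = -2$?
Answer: $-66$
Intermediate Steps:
$R{\left(B,F \right)} = 3 + B - F$
$-8 + R{\left(C{\left(-5,4 \right)},3 \right)} 29 = -8 + \left(3 - 2 - 3\right) 29 = -8 - 58 = -66$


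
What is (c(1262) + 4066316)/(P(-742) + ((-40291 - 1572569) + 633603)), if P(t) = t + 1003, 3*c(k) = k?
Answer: -6100105/1468494 ≈ -4.1540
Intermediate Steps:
c(k) = k/3
P(t) = 1003 + t
(c(1262) + 4066316)/(P(-742) + ((-40291 - 1572569) + 633603)) = ((⅓)*1262 + 4066316)/((1003 - 742) + ((-40291 - 1572569) + 633603)) = (1262/3 + 4066316)/(261 + (-1612860 + 633603)) = 12200210/(3*(261 - 979257)) = (12200210/3)/(-978996) = (12200210/3)*(-1/978996) = -6100105/1468494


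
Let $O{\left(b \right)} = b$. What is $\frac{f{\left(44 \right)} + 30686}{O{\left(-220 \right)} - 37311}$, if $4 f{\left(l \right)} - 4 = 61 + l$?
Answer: $- \frac{122853}{150124} \approx -0.81834$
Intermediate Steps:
$f{\left(l \right)} = \frac{65}{4} + \frac{l}{4}$ ($f{\left(l \right)} = 1 + \frac{61 + l}{4} = 1 + \left(\frac{61}{4} + \frac{l}{4}\right) = \frac{65}{4} + \frac{l}{4}$)
$\frac{f{\left(44 \right)} + 30686}{O{\left(-220 \right)} - 37311} = \frac{\left(\frac{65}{4} + \frac{1}{4} \cdot 44\right) + 30686}{-220 - 37311} = \frac{\left(\frac{65}{4} + 11\right) + 30686}{-37531} = \left(\frac{109}{4} + 30686\right) \left(- \frac{1}{37531}\right) = \frac{122853}{4} \left(- \frac{1}{37531}\right) = - \frac{122853}{150124}$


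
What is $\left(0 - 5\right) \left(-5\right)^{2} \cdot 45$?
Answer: $-5625$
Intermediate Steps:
$\left(0 - 5\right) \left(-5\right)^{2} \cdot 45 = \left(-5\right) 25 \cdot 45 = \left(-125\right) 45 = -5625$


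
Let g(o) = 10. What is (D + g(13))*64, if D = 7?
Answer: 1088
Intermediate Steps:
(D + g(13))*64 = (7 + 10)*64 = 17*64 = 1088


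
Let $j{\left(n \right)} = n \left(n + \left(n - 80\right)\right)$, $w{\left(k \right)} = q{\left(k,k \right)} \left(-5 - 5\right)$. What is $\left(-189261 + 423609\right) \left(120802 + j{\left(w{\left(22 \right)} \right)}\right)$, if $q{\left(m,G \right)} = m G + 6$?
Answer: $11373565083096$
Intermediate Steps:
$q{\left(m,G \right)} = 6 + G m$ ($q{\left(m,G \right)} = G m + 6 = 6 + G m$)
$w{\left(k \right)} = -60 - 10 k^{2}$ ($w{\left(k \right)} = \left(6 + k k\right) \left(-5 - 5\right) = \left(6 + k^{2}\right) \left(-10\right) = -60 - 10 k^{2}$)
$j{\left(n \right)} = n \left(-80 + 2 n\right)$ ($j{\left(n \right)} = n \left(n + \left(n - 80\right)\right) = n \left(n + \left(-80 + n\right)\right) = n \left(-80 + 2 n\right)$)
$\left(-189261 + 423609\right) \left(120802 + j{\left(w{\left(22 \right)} \right)}\right) = \left(-189261 + 423609\right) \left(120802 + 2 \left(-60 - 10 \cdot 22^{2}\right) \left(-40 - \left(60 + 10 \cdot 22^{2}\right)\right)\right) = 234348 \left(120802 + 2 \left(-60 - 4840\right) \left(-40 - 4900\right)\right) = 234348 \left(120802 + 2 \left(-4900\right) \left(-40 - 4900\right)\right) = 234348 \left(120802 + 2 \left(-4900\right) \left(-4940\right)\right) = 234348 \left(120802 + 48412000\right) = 234348 \cdot 48532802 = 11373565083096$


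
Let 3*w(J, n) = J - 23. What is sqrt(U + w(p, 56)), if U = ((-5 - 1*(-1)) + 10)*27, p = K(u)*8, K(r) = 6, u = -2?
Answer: sqrt(1533)/3 ≈ 13.051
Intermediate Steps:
p = 48 (p = 6*8 = 48)
U = 162 (U = ((-5 + 1) + 10)*27 = (-4 + 10)*27 = 6*27 = 162)
w(J, n) = -23/3 + J/3 (w(J, n) = (J - 23)/3 = (-23 + J)/3 = -23/3 + J/3)
sqrt(U + w(p, 56)) = sqrt(162 + (-23/3 + (1/3)*48)) = sqrt(162 + (-23/3 + 16)) = sqrt(162 + 25/3) = sqrt(511/3) = sqrt(1533)/3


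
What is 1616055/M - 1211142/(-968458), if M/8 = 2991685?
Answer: 3055192422735/2317857017384 ≈ 1.3181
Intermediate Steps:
M = 23933480 (M = 8*2991685 = 23933480)
1616055/M - 1211142/(-968458) = 1616055/23933480 - 1211142/(-968458) = 1616055*(1/23933480) - 1211142*(-1/968458) = 323211/4786696 + 605571/484229 = 3055192422735/2317857017384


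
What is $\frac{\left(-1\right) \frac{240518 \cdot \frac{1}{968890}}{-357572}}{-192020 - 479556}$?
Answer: $- \frac{120259}{116333059224643040} \approx -1.0337 \cdot 10^{-12}$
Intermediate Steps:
$\frac{\left(-1\right) \frac{240518 \cdot \frac{1}{968890}}{-357572}}{-192020 - 479556} = \frac{\left(-1\right) 240518 \cdot \frac{1}{968890} \left(- \frac{1}{357572}\right)}{-192020 - 479556} = \frac{\left(-1\right) \frac{120259}{484445} \left(- \frac{1}{357572}\right)}{-671576} = \left(-1\right) \left(- \frac{120259}{173223967540}\right) \left(- \frac{1}{671576}\right) = \frac{120259}{173223967540} \left(- \frac{1}{671576}\right) = - \frac{120259}{116333059224643040}$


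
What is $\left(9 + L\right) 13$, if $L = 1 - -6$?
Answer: $208$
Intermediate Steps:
$L = 7$ ($L = 1 + 6 = 7$)
$\left(9 + L\right) 13 = \left(9 + 7\right) 13 = 16 \cdot 13 = 208$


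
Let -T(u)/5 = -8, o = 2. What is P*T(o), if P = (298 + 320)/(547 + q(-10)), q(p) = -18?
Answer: 24720/529 ≈ 46.730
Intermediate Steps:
T(u) = 40 (T(u) = -5*(-8) = 40)
P = 618/529 (P = (298 + 320)/(547 - 18) = 618/529 ≈ 1.1682)
P*T(o) = (618/529)*40 = 24720/529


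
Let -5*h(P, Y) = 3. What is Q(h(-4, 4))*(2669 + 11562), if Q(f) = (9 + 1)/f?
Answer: -711550/3 ≈ -2.3718e+5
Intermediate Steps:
h(P, Y) = -⅗ (h(P, Y) = -⅕*3 = -⅗)
Q(f) = 10/f
Q(h(-4, 4))*(2669 + 11562) = (10/(-⅗))*(2669 + 11562) = (10*(-5/3))*14231 = -50/3*14231 = -711550/3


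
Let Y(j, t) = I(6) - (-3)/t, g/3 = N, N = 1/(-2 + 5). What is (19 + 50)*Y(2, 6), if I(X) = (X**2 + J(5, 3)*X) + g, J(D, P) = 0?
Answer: 5175/2 ≈ 2587.5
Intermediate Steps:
N = 1/3 ≈ 0.33333
g = 1 (g = 3*(1/3) = 1)
I(X) = 1 + X**2 (I(X) = (X**2 + 0*X) + 1 = (X**2 + 0) + 1 = X**2 + 1 = 1 + X**2)
Y(j, t) = 37 + 3/t (Y(j, t) = (1 + 6**2) - (-3)/t = (1 + 36) + 3/t = 37 + 3/t)
(19 + 50)*Y(2, 6) = (19 + 50)*(37 + 3/6) = 69*(37 + 3*(1/6)) = 69*(37 + 1/2) = 69*(75/2) = 5175/2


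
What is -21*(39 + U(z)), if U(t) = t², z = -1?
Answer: -840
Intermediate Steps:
-21*(39 + U(z)) = -21*(39 + (-1)²) = -21*(39 + 1) = -21*40 = -840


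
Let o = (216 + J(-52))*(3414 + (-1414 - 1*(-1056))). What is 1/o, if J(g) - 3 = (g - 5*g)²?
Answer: 1/132884048 ≈ 7.5254e-9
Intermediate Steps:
J(g) = 3 + 16*g² (J(g) = 3 + (g - 5*g)² = 3 + (-4*g)² = 3 + 16*g²)
o = 132884048 (o = (216 + (3 + 16*(-52)²))*(3414 + (-1414 - 1*(-1056))) = (216 + (3 + 16*2704))*(3414 + (-1414 + 1056)) = (216 + (3 + 43264))*(3414 - 358) = (216 + 43267)*3056 = 43483*3056 = 132884048)
1/o = 1/132884048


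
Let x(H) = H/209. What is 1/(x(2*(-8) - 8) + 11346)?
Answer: 209/2371290 ≈ 8.8138e-5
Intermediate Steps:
x(H) = H/209 (x(H) = H*(1/209) = H/209)
1/(x(2*(-8) - 8) + 11346) = 1/((2*(-8) - 8)/209 + 11346) = 1/((-16 - 8)/209 + 11346) = 1/((1/209)*(-24) + 11346) = 1/(-24/209 + 11346) = 1/(2371290/209) = 209/2371290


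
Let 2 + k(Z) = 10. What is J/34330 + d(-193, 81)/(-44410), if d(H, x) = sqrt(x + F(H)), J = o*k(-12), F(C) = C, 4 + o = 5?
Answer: 4/17165 - 2*I*sqrt(7)/22205 ≈ 0.00023303 - 0.0002383*I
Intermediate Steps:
o = 1 (o = -4 + 5 = 1)
k(Z) = 8 (k(Z) = -2 + 10 = 8)
J = 8 (J = 1*8 = 8)
d(H, x) = sqrt(H + x) (d(H, x) = sqrt(x + H) = sqrt(H + x))
J/34330 + d(-193, 81)/(-44410) = 8/34330 + sqrt(-193 + 81)/(-44410) = 8*(1/34330) + sqrt(-112)*(-1/44410) = 4/17165 + (4*I*sqrt(7))*(-1/44410) = 4/17165 - 2*I*sqrt(7)/22205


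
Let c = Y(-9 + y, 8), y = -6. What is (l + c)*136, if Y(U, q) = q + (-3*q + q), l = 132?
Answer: 16864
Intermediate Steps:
Y(U, q) = -q (Y(U, q) = q - 2*q = -q)
c = -8 (c = -1*8 = -8)
(l + c)*136 = (132 - 8)*136 = 124*136 = 16864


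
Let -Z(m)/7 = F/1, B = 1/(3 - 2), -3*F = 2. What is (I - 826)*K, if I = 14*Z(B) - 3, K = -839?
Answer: 1922149/3 ≈ 6.4072e+5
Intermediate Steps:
F = -⅔ (F = -⅓*2 = -⅔ ≈ -0.66667)
B = 1 (B = 1/1 = 1)
Z(m) = 14/3 (Z(m) = -(-14)/(3*1) = -(-14)/3 = -7*(-⅔) = 14/3)
I = 187/3 (I = 14*(14/3) - 3 = 196/3 - 3 = 187/3 ≈ 62.333)
(I - 826)*K = (187/3 - 826)*(-839) = -2291/3*(-839) = 1922149/3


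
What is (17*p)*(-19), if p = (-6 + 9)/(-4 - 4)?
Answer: 969/8 ≈ 121.13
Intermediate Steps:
p = -3/8 (p = 3/(-8) = 3*(-⅛) = -3/8 ≈ -0.37500)
(17*p)*(-19) = (17*(-3/8))*(-19) = -51/8*(-19) = 969/8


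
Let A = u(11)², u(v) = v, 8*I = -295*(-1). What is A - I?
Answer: 673/8 ≈ 84.125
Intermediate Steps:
I = 295/8 (I = (-295*(-1))/8 = (⅛)*295 = 295/8 ≈ 36.875)
A = 121 (A = 11² = 121)
A - I = 121 - 1*295/8 = 121 - 295/8 = 673/8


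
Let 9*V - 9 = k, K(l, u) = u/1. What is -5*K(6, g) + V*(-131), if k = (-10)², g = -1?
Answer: -14234/9 ≈ -1581.6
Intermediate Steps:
K(l, u) = u (K(l, u) = u*1 = u)
k = 100
V = 109/9 (V = 1 + (⅑)*100 = 1 + 100/9 = 109/9 ≈ 12.111)
-5*K(6, g) + V*(-131) = -5*(-1) + (109/9)*(-131) = 5 - 14279/9 = -14234/9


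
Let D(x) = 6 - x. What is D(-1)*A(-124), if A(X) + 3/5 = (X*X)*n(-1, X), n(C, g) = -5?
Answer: -2690821/5 ≈ -5.3816e+5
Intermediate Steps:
A(X) = -⅗ - 5*X² (A(X) = -⅗ + (X*X)*(-5) = -⅗ + X²*(-5) = -⅗ - 5*X²)
D(-1)*A(-124) = (6 - 1*(-1))*(-⅗ - 5*(-124)²) = (6 + 1)*(-⅗ - 5*15376) = 7*(-⅗ - 76880) = 7*(-384403/5) = -2690821/5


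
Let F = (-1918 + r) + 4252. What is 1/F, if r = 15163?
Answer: 1/17497 ≈ 5.7153e-5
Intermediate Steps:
F = 17497 (F = (-1918 + 15163) + 4252 = 13245 + 4252 = 17497)
1/F = 1/17497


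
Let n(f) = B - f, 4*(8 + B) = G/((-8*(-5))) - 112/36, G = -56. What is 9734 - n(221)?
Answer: 1793543/180 ≈ 9964.1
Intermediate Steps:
B = -1643/180 (B = -8 + (-56/((-8*(-5))) - 112/36)/4 = -8 + (-56/40 - 112*1/36)/4 = -8 + (-56*1/40 - 28/9)/4 = -8 + (-7/5 - 28/9)/4 = -8 + (¼)*(-203/45) = -8 - 203/180 = -1643/180 ≈ -9.1278)
n(f) = -1643/180 - f
9734 - n(221) = 9734 - (-1643/180 - 1*221) = 9734 - (-1643/180 - 221) = 9734 - 1*(-41423/180) = 9734 + 41423/180 = 1793543/180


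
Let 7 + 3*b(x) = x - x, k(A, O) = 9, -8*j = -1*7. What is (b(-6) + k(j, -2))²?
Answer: 400/9 ≈ 44.444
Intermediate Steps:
j = 7/8 (j = -(-1)*7/8 = -⅛*(-7) = 7/8 ≈ 0.87500)
b(x) = -7/3 (b(x) = -7/3 + (x - x)/3 = -7/3 + (⅓)*0 = -7/3 + 0 = -7/3)
(b(-6) + k(j, -2))² = (-7/3 + 9)² = (20/3)² = 400/9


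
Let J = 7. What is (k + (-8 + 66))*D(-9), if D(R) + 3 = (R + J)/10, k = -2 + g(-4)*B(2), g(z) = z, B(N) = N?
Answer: -768/5 ≈ -153.60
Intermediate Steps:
k = -10 (k = -2 - 4*2 = -2 - 8 = -10)
D(R) = -23/10 + R/10 (D(R) = -3 + (R + 7)/10 = -3 + (7 + R)*(⅒) = -3 + (7/10 + R/10) = -23/10 + R/10)
(k + (-8 + 66))*D(-9) = (-10 + (-8 + 66))*(-23/10 + (⅒)*(-9)) = (-10 + 58)*(-23/10 - 9/10) = 48*(-16/5) = -768/5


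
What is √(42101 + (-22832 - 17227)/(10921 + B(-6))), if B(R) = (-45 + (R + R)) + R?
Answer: √4963111439942/10858 ≈ 205.18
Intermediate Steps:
B(R) = -45 + 3*R (B(R) = (-45 + 2*R) + R = -45 + 3*R)
√(42101 + (-22832 - 17227)/(10921 + B(-6))) = √(42101 + (-22832 - 17227)/(10921 + (-45 + 3*(-6)))) = √(42101 - 40059/(10921 + (-45 - 18))) = √(42101 - 40059/(10921 - 63)) = √(42101 - 40059/10858) = √(457092599/10858) = √4963111439942/10858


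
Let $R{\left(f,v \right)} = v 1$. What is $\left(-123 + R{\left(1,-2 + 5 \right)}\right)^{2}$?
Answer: $14400$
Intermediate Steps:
$R{\left(f,v \right)} = v$
$\left(-123 + R{\left(1,-2 + 5 \right)}\right)^{2} = \left(-123 + \left(-2 + 5\right)\right)^{2} = \left(-123 + 3\right)^{2} = \left(-120\right)^{2} = 14400$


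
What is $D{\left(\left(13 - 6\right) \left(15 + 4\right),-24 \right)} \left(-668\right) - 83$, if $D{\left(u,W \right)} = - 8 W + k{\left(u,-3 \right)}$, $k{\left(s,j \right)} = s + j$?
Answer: $-215179$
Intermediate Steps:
$k{\left(s,j \right)} = j + s$
$D{\left(u,W \right)} = -3 + u - 8 W$ ($D{\left(u,W \right)} = - 8 W + \left(-3 + u\right) = -3 + u - 8 W$)
$D{\left(\left(13 - 6\right) \left(15 + 4\right),-24 \right)} \left(-668\right) - 83 = \left(-3 + \left(13 - 6\right) \left(15 + 4\right) - -192\right) \left(-668\right) - 83 = \left(-3 + 7 \cdot 19 + 192\right) \left(-668\right) - 83 = \left(-3 + 133 + 192\right) \left(-668\right) - 83 = 322 \left(-668\right) - 83 = -215096 - 83 = -215179$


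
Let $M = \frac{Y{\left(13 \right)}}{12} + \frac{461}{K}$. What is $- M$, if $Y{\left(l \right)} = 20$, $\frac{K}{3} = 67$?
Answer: $- \frac{796}{201} \approx -3.9602$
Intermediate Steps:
$K = 201$ ($K = 3 \cdot 67 = 201$)
$M = \frac{796}{201}$ ($M = \frac{20}{12} + \frac{461}{201} = 20 \cdot \frac{1}{12} + 461 \cdot \frac{1}{201} = \frac{5}{3} + \frac{461}{201} = \frac{796}{201} \approx 3.9602$)
$- M = \left(-1\right) \frac{796}{201} = - \frac{796}{201}$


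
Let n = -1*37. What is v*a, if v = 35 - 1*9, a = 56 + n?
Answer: 494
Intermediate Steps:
n = -37
a = 19 (a = 56 - 37 = 19)
v = 26 (v = 35 - 9 = 26)
v*a = 26*19 = 494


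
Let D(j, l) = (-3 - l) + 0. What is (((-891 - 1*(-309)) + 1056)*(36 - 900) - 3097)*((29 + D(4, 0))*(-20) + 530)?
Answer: -4126330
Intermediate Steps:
D(j, l) = -3 - l
(((-891 - 1*(-309)) + 1056)*(36 - 900) - 3097)*((29 + D(4, 0))*(-20) + 530) = (((-891 - 1*(-309)) + 1056)*(36 - 900) - 3097)*((29 + (-3 - 1*0))*(-20) + 530) = (((-891 + 309) + 1056)*(-864) - 3097)*((29 + (-3 + 0))*(-20) + 530) = ((-582 + 1056)*(-864) - 3097)*((29 - 3)*(-20) + 530) = (474*(-864) - 3097)*(26*(-20) + 530) = (-409536 - 3097)*(-520 + 530) = -412633*10 = -4126330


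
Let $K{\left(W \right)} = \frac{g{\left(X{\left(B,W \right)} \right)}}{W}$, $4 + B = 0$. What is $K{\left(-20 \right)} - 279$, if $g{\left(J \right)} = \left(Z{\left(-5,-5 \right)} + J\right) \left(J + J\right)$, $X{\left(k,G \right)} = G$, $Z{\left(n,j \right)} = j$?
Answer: $-329$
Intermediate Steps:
$B = -4$ ($B = -4 + 0 = -4$)
$g{\left(J \right)} = 2 J \left(-5 + J\right)$ ($g{\left(J \right)} = \left(-5 + J\right) \left(J + J\right) = \left(-5 + J\right) 2 J = 2 J \left(-5 + J\right)$)
$K{\left(W \right)} = -10 + 2 W$ ($K{\left(W \right)} = \frac{2 W \left(-5 + W\right)}{W} = -10 + 2 W$)
$K{\left(-20 \right)} - 279 = \left(-10 + 2 \left(-20\right)\right) - 279 = \left(-10 - 40\right) - 279 = -50 - 279 = -329$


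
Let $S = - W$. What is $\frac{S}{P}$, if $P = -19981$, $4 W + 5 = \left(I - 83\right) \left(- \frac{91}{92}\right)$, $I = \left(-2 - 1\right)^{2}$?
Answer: $\frac{3137}{3676504} \approx 0.00085326$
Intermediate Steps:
$I = 9$ ($I = \left(-3\right)^{2} = 9$)
$W = \frac{3137}{184}$ ($W = - \frac{5}{4} + \frac{\left(9 - 83\right) \left(- \frac{91}{92}\right)}{4} = - \frac{5}{4} + \frac{\left(-74\right) \left(\left(-91\right) \frac{1}{92}\right)}{4} = - \frac{5}{4} + \frac{\left(-74\right) \left(- \frac{91}{92}\right)}{4} = - \frac{5}{4} + \frac{1}{4} \cdot \frac{3367}{46} = - \frac{5}{4} + \frac{3367}{184} = \frac{3137}{184} \approx 17.049$)
$S = - \frac{3137}{184}$ ($S = \left(-1\right) \frac{3137}{184} = - \frac{3137}{184} \approx -17.049$)
$\frac{S}{P} = - \frac{3137}{184 \left(-19981\right)} = \left(- \frac{3137}{184}\right) \left(- \frac{1}{19981}\right) = \frac{3137}{3676504}$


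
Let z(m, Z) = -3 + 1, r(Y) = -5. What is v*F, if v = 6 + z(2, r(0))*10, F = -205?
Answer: 2870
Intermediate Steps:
z(m, Z) = -2
v = -14 (v = 6 - 2*10 = 6 - 20 = -14)
v*F = -14*(-205) = 2870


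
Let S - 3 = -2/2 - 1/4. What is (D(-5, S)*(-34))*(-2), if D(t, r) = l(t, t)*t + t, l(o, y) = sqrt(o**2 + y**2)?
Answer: -340 - 1700*sqrt(2) ≈ -2744.2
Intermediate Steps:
S = 7/4 (S = 3 + (-2/2 - 1/4) = 3 + (-2*1/2 - 1*1/4) = 3 + (-1 - 1/4) = 3 - 5/4 = 7/4 ≈ 1.7500)
D(t, r) = t + t*sqrt(2)*sqrt(t**2) (D(t, r) = sqrt(t**2 + t**2)*t + t = sqrt(2*t**2)*t + t = (sqrt(2)*sqrt(t**2))*t + t = t*sqrt(2)*sqrt(t**2) + t = t + t*sqrt(2)*sqrt(t**2))
(D(-5, S)*(-34))*(-2) = (-5*(1 + sqrt(2)*sqrt((-5)**2))*(-34))*(-2) = (-5*(1 + sqrt(2)*sqrt(25))*(-34))*(-2) = (-5*(1 + sqrt(2)*5)*(-34))*(-2) = (-5*(1 + 5*sqrt(2))*(-34))*(-2) = ((-5 - 25*sqrt(2))*(-34))*(-2) = (170 + 850*sqrt(2))*(-2) = -340 - 1700*sqrt(2)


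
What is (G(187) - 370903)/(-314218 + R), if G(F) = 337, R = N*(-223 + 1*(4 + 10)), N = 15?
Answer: 370566/317353 ≈ 1.1677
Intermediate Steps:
R = -3135 (R = 15*(-223 + 1*(4 + 10)) = 15*(-223 + 1*14) = 15*(-223 + 14) = 15*(-209) = -3135)
(G(187) - 370903)/(-314218 + R) = (337 - 370903)/(-314218 - 3135) = -370566/(-317353) = -370566*(-1/317353) = 370566/317353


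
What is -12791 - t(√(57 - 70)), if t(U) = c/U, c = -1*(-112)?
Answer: -12791 + 112*I*√13/13 ≈ -12791.0 + 31.063*I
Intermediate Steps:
c = 112
t(U) = 112/U
-12791 - t(√(57 - 70)) = -12791 - 112/(√(57 - 70)) = -12791 - 112/(√(-13)) = -12791 - 112/(I*√13) = -12791 - 112*(-I*√13/13) = -12791 - (-112)*I*√13/13 = -12791 + 112*I*√13/13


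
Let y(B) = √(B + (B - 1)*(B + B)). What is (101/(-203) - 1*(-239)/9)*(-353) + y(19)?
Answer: -16805624/1827 + √703 ≈ -9172.0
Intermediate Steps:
y(B) = √(B + 2*B*(-1 + B)) (y(B) = √(B + (-1 + B)*(2*B)) = √(B + 2*B*(-1 + B)))
(101/(-203) - 1*(-239)/9)*(-353) + y(19) = (101/(-203) - 1*(-239)/9)*(-353) + √(19*(-1 + 2*19)) = (101*(-1/203) + 239*(⅑))*(-353) + √(19*(-1 + 38)) = (-101/203 + 239/9)*(-353) + √(19*37) = (47608/1827)*(-353) + √703 = -16805624/1827 + √703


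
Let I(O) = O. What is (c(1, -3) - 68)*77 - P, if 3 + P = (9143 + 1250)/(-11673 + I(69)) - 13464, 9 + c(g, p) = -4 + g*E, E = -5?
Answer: 79439773/11604 ≈ 6845.9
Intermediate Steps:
c(g, p) = -13 - 5*g (c(g, p) = -9 + (-4 + g*(-5)) = -9 + (-4 - 5*g) = -13 - 5*g)
P = -156281461/11604 (P = -3 + ((9143 + 1250)/(-11673 + 69) - 13464) = -3 + (10393/(-11604) - 13464) = -3 + (10393*(-1/11604) - 13464) = -3 + (-10393/11604 - 13464) = -3 - 156246649/11604 = -156281461/11604 ≈ -13468.)
(c(1, -3) - 68)*77 - P = ((-13 - 5*1) - 68)*77 - 1*(-156281461/11604) = ((-13 - 5) - 68)*77 + 156281461/11604 = (-18 - 68)*77 + 156281461/11604 = -86*77 + 156281461/11604 = -6622 + 156281461/11604 = 79439773/11604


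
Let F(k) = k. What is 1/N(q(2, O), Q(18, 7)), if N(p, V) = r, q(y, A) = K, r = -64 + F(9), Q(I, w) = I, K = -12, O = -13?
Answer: -1/55 ≈ -0.018182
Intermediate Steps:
r = -55 (r = -64 + 9 = -55)
q(y, A) = -12
N(p, V) = -55
1/N(q(2, O), Q(18, 7)) = 1/(-55) = -1/55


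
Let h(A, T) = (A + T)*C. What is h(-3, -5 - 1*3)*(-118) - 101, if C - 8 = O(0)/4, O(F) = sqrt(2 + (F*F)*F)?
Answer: 10283 + 649*sqrt(2)/2 ≈ 10742.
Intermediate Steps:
O(F) = sqrt(2 + F**3) (O(F) = sqrt(2 + F**2*F) = sqrt(2 + F**3))
C = 8 + sqrt(2)/4 (C = 8 + sqrt(2 + 0**3)/4 = 8 + sqrt(2 + 0)*(1/4) = 8 + sqrt(2)*(1/4) = 8 + sqrt(2)/4 ≈ 8.3535)
h(A, T) = (8 + sqrt(2)/4)*(A + T) (h(A, T) = (A + T)*(8 + sqrt(2)/4) = (8 + sqrt(2)/4)*(A + T))
h(-3, -5 - 1*3)*(-118) - 101 = ((32 + sqrt(2))*(-3 + (-5 - 1*3))/4)*(-118) - 101 = ((32 + sqrt(2))*(-3 + (-5 - 3))/4)*(-118) - 101 = ((32 + sqrt(2))*(-3 - 8)/4)*(-118) - 101 = ((1/4)*(32 + sqrt(2))*(-11))*(-118) - 101 = (-88 - 11*sqrt(2)/4)*(-118) - 101 = (10384 + 649*sqrt(2)/2) - 101 = 10283 + 649*sqrt(2)/2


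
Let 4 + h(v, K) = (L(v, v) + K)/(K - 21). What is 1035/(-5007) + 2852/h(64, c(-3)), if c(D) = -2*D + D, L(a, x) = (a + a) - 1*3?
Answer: -10718598/41725 ≈ -256.89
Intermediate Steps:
L(a, x) = -3 + 2*a (L(a, x) = 2*a - 3 = -3 + 2*a)
c(D) = -D
h(v, K) = -4 + (-3 + K + 2*v)/(-21 + K) (h(v, K) = -4 + ((-3 + 2*v) + K)/(K - 21) = -4 + (-3 + K + 2*v)/(-21 + K))
1035/(-5007) + 2852/h(64, c(-3)) = 1035/(-5007) + 2852/(((81 - (-3)*(-3) + 2*64)/(-21 - 1*(-3)))) = 1035*(-1/5007) + 2852/(((81 - 3*3 + 128)/(-21 + 3))) = -345/1669 + 2852/(((81 - 9 + 128)/(-18))) = -345/1669 + 2852/((-1/18*200)) = -345/1669 + 2852/(-100/9) = -345/1669 + 2852*(-9/100) = -345/1669 - 6417/25 = -10718598/41725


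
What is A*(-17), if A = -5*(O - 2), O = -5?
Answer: -595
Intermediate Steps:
A = 35 (A = -5*(-5 - 2) = -5*(-7) = 35)
A*(-17) = 35*(-17) = -595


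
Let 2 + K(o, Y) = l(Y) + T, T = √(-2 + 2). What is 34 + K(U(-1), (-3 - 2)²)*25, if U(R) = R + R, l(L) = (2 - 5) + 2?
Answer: -41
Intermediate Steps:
l(L) = -1 (l(L) = -3 + 2 = -1)
T = 0 (T = √0 = 0)
U(R) = 2*R
K(o, Y) = -3 (K(o, Y) = -2 + (-1 + 0) = -2 - 1 = -3)
34 + K(U(-1), (-3 - 2)²)*25 = 34 - 3*25 = 34 - 75 = -41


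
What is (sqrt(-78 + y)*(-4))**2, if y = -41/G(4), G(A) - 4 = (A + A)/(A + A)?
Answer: -6896/5 ≈ -1379.2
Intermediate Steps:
G(A) = 5 (G(A) = 4 + (A + A)/(A + A) = 4 + (2*A)/((2*A)) = 4 + (2*A)*(1/(2*A)) = 4 + 1 = 5)
y = -41/5 ≈ -8.2000
(sqrt(-78 + y)*(-4))**2 = (sqrt(-78 - 41/5)*(-4))**2 = (sqrt(-431/5)*(-4))**2 = ((I*sqrt(2155)/5)*(-4))**2 = (-4*I*sqrt(2155)/5)**2 = -6896/5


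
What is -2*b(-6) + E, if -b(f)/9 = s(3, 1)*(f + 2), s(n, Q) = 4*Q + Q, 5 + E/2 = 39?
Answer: -292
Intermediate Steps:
E = 68 (E = -10 + 2*39 = -10 + 78 = 68)
s(n, Q) = 5*Q
b(f) = -90 - 45*f (b(f) = -9*5*1*(f + 2) = -45*(2 + f) = -9*(10 + 5*f) = -90 - 45*f)
-2*b(-6) + E = -2*(-90 - 45*(-6)) + 68 = -2*(-90 + 270) + 68 = -2*180 + 68 = -360 + 68 = -292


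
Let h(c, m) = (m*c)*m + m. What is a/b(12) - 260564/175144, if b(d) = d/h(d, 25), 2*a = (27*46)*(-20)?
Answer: -341021852891/43786 ≈ -7.7884e+6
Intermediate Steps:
a = -12420 (a = ((27*46)*(-20))/2 = (1242*(-20))/2 = (½)*(-24840) = -12420)
h(c, m) = m + c*m² (h(c, m) = (c*m)*m + m = c*m² + m = m + c*m²)
b(d) = d/(25 + 625*d) (b(d) = d/((25*(1 + d*25))) = d/((25*(1 + 25*d))) = d/(25 + 625*d))
a/b(12) - 260564/175144 = -12420/((1/25)*12/(1 + 25*12)) - 260564/175144 = -12420/((1/25)*12/(1 + 300)) - 260564*1/175144 = -12420/((1/25)*12/301) - 65141/43786 = -12420/((1/25)*12*(1/301)) - 65141/43786 = -12420/12/7525 - 65141/43786 = -12420*7525/12 - 65141/43786 = -7788375 - 65141/43786 = -341021852891/43786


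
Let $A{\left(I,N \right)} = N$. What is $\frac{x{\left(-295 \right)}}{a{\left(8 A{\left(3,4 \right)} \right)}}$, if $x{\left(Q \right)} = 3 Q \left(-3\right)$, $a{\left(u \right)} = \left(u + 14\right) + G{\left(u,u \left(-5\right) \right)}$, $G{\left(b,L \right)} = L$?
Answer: $- \frac{885}{38} \approx -23.289$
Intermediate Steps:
$a{\left(u \right)} = 14 - 4 u$ ($a{\left(u \right)} = \left(u + 14\right) + u \left(-5\right) = \left(14 + u\right) - 5 u = 14 - 4 u$)
$x{\left(Q \right)} = - 9 Q$
$\frac{x{\left(-295 \right)}}{a{\left(8 A{\left(3,4 \right)} \right)}} = \frac{\left(-9\right) \left(-295\right)}{14 - 4 \cdot 8 \cdot 4} = \frac{2655}{14 - 128} = \frac{2655}{-114} = 2655 \left(- \frac{1}{114}\right) = - \frac{885}{38}$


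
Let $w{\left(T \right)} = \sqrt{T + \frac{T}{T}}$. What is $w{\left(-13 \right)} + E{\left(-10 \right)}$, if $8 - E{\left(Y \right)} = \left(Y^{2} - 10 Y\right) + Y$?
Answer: $-182 + 2 i \sqrt{3} \approx -182.0 + 3.4641 i$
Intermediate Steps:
$w{\left(T \right)} = \sqrt{1 + T}$ ($w{\left(T \right)} = \sqrt{T + 1} = \sqrt{1 + T}$)
$E{\left(Y \right)} = 8 - Y^{2} + 9 Y$ ($E{\left(Y \right)} = 8 - \left(\left(Y^{2} - 10 Y\right) + Y\right) = 8 - \left(Y^{2} - 9 Y\right) = 8 - Y^{2} + 9 Y$)
$w{\left(-13 \right)} + E{\left(-10 \right)} = \sqrt{1 - 13} + \left(8 - \left(-10\right)^{2} + 9 \left(-10\right)\right) = \sqrt{-12} - 182 = 2 i \sqrt{3} - 182 = -182 + 2 i \sqrt{3}$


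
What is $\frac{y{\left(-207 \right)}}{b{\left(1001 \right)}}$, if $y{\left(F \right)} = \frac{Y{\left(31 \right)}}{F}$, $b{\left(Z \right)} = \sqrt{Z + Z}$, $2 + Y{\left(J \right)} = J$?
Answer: $- \frac{29 \sqrt{2002}}{414414} \approx -0.0031311$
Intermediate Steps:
$Y{\left(J \right)} = -2 + J$
$b{\left(Z \right)} = \sqrt{2} \sqrt{Z}$ ($b{\left(Z \right)} = \sqrt{2 Z} = \sqrt{2} \sqrt{Z}$)
$y{\left(F \right)} = \frac{29}{F}$ ($y{\left(F \right)} = \frac{-2 + 31}{F} = \frac{29}{F}$)
$\frac{y{\left(-207 \right)}}{b{\left(1001 \right)}} = \frac{29 \frac{1}{-207}}{\sqrt{2} \sqrt{1001}} = \frac{29 \left(- \frac{1}{207}\right)}{\sqrt{2002}} = - \frac{29 \frac{\sqrt{2002}}{2002}}{207} = - \frac{29 \sqrt{2002}}{414414}$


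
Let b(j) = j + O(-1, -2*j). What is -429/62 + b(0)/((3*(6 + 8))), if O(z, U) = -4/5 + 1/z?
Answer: -7554/1085 ≈ -6.9622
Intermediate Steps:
O(z, U) = -⅘ + 1/z (O(z, U) = -4*⅕ + 1/z = -⅘ + 1/z)
b(j) = -9/5 + j (b(j) = j + (-⅘ + 1/(-1)) = j + (-⅘ - 1) = j - 9/5 = -9/5 + j)
-429/62 + b(0)/((3*(6 + 8))) = -429/62 + (-9/5 + 0)/((3*(6 + 8))) = -429*1/62 - 9/(5*(3*14)) = -429/62 - 9/5/42 = -429/62 - 9/5*1/42 = -429/62 - 3/70 = -7554/1085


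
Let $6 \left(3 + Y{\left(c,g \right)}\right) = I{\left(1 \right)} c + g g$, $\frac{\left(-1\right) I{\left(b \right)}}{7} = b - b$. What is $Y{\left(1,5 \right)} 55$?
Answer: $\frac{385}{6} \approx 64.167$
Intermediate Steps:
$I{\left(b \right)} = 0$ ($I{\left(b \right)} = - 7 \left(b - b\right) = \left(-7\right) 0 = 0$)
$Y{\left(c,g \right)} = -3 + \frac{g^{2}}{6}$ ($Y{\left(c,g \right)} = -3 + \frac{0 c + g g}{6} = -3 + \frac{0 + g^{2}}{6} = -3 + \frac{g^{2}}{6}$)
$Y{\left(1,5 \right)} 55 = \left(-3 + \frac{5^{2}}{6}\right) 55 = \left(-3 + \frac{1}{6} \cdot 25\right) 55 = \left(-3 + \frac{25}{6}\right) 55 = \frac{7}{6} \cdot 55 = \frac{385}{6}$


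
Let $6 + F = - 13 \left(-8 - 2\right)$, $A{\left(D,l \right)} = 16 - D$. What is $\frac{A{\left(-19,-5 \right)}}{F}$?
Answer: $\frac{35}{124} \approx 0.28226$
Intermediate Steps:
$F = 124$ ($F = -6 - 13 \left(-8 - 2\right) = -6 - -130 = -6 + 130 = 124$)
$\frac{A{\left(-19,-5 \right)}}{F} = \frac{16 - -19}{124} = \left(16 + 19\right) \frac{1}{124} = 35 \cdot \frac{1}{124} = \frac{35}{124}$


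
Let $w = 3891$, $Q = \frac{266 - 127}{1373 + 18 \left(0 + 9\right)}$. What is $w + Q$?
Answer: $\frac{5972824}{1535} \approx 3891.1$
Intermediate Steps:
$Q = \frac{139}{1535}$ ($Q = \frac{139}{1373 + 18 \cdot 9} = \frac{139}{1373 + 162} = \frac{139}{1535} \approx 0.090554$)
$w + Q = 3891 + \frac{139}{1535} = \frac{5972824}{1535}$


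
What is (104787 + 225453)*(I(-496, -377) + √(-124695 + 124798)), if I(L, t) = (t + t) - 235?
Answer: -326607360 + 330240*√103 ≈ -3.2326e+8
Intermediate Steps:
I(L, t) = -235 + 2*t (I(L, t) = 2*t - 235 = -235 + 2*t)
(104787 + 225453)*(I(-496, -377) + √(-124695 + 124798)) = (104787 + 225453)*((-235 + 2*(-377)) + √(-124695 + 124798)) = 330240*((-235 - 754) + √103) = 330240*(-989 + √103) = -326607360 + 330240*√103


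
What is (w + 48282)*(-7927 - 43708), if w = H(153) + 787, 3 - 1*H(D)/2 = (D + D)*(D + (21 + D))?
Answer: 7799415115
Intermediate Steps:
H(D) = 6 - 4*D*(21 + 2*D) (H(D) = 6 - 2*(D + D)*(D + (21 + D)) = 6 - 2*2*D*(21 + 2*D) = 6 - 4*D*(21 + 2*D))
w = -199331 (w = (6 - 84*153 - 8*153²) + 787 = (6 - 12852 - 8*23409) + 787 = (6 - 12852 - 187272) + 787 = -200118 + 787 = -199331)
(w + 48282)*(-7927 - 43708) = (-199331 + 48282)*(-7927 - 43708) = -151049*(-51635) = 7799415115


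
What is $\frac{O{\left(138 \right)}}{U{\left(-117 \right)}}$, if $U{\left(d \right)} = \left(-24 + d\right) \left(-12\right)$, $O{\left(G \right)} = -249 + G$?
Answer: $- \frac{37}{564} \approx -0.065603$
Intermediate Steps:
$U{\left(d \right)} = 288 - 12 d$
$\frac{O{\left(138 \right)}}{U{\left(-117 \right)}} = \frac{-249 + 138}{288 - -1404} = - \frac{111}{288 + 1404} = - \frac{111}{1692} = \left(-111\right) \frac{1}{1692} = - \frac{37}{564}$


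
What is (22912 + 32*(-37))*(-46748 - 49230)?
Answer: -2085409984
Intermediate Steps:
(22912 + 32*(-37))*(-46748 - 49230) = (22912 - 1184)*(-95978) = 21728*(-95978) = -2085409984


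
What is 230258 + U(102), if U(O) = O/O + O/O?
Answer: 230260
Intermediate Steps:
U(O) = 2 (U(O) = 1 + 1 = 2)
230258 + U(102) = 230258 + 2 = 230260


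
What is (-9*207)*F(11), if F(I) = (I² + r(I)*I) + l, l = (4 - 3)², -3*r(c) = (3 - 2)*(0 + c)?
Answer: -152145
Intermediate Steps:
r(c) = -c/3 (r(c) = -(3 - 2)*(0 + c)/3 = -c/3)
l = 1 (l = 1² = 1)
F(I) = 1 + 2*I²/3 (F(I) = (I² + (-I/3)*I) + 1 = (I² - I²/3) + 1 = 2*I²/3 + 1 = 1 + 2*I²/3)
(-9*207)*F(11) = (-9*207)*(1 + (⅔)*11²) = -1863*(1 + (⅔)*121) = -1863*(1 + 242/3) = -1863*245/3 = -152145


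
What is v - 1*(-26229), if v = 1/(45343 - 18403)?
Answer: 706609261/26940 ≈ 26229.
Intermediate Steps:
v = 1/26940 ≈ 3.7120e-5
v - 1*(-26229) = 1/26940 - 1*(-26229) = 1/26940 + 26229 = 706609261/26940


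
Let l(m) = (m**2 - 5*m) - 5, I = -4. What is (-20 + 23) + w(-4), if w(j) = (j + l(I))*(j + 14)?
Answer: 273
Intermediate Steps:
l(m) = -5 + m**2 - 5*m
w(j) = (14 + j)*(31 + j) (w(j) = (j + (-5 + (-4)**2 - 5*(-4)))*(j + 14) = (j + (-5 + 16 + 20))*(14 + j) = (j + 31)*(14 + j) = (31 + j)*(14 + j) = (14 + j)*(31 + j))
(-20 + 23) + w(-4) = (-20 + 23) + (434 + (-4)**2 + 45*(-4)) = 3 + (434 + 16 - 180) = 3 + 270 = 273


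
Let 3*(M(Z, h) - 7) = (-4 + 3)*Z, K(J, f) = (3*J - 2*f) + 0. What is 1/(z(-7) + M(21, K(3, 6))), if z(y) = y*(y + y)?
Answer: 1/98 ≈ 0.010204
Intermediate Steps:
K(J, f) = -2*f + 3*J (K(J, f) = (-2*f + 3*J) + 0 = -2*f + 3*J)
M(Z, h) = 7 - Z/3 (M(Z, h) = 7 + ((-4 + 3)*Z)/3 = 7 + (-Z)/3 = 7 - Z/3)
z(y) = 2*y**2 (z(y) = y*(2*y) = 2*y**2)
1/(z(-7) + M(21, K(3, 6))) = 1/(2*(-7)**2 + (7 - 1/3*21)) = 1/(2*49 + (7 - 7)) = 1/(98 + 0) = 1/98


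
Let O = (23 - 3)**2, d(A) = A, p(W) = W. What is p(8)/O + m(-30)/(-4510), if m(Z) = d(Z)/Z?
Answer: 223/11275 ≈ 0.019778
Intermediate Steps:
O = 400 (O = 20**2 = 400)
m(Z) = 1 (m(Z) = Z/Z = 1)
p(8)/O + m(-30)/(-4510) = 8/400 + 1/(-4510) = 8*(1/400) + 1*(-1/4510) = 1/50 - 1/4510 = 223/11275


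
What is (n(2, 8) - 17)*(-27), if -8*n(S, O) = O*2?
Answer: 513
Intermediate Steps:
n(S, O) = -O/4 (n(S, O) = -O*2/8 = -O/4)
(n(2, 8) - 17)*(-27) = (-¼*8 - 17)*(-27) = (-2 - 17)*(-27) = -19*(-27) = 513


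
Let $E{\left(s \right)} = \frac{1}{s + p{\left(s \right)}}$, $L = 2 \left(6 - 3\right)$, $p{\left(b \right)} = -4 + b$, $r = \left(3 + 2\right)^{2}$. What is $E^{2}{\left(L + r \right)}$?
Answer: $\frac{1}{3364} \approx 0.00029727$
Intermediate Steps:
$r = 25$ ($r = 5^{2} = 25$)
$L = 6$ ($L = 2 \cdot 3 = 6$)
$E{\left(s \right)} = \frac{1}{-4 + 2 s}$ ($E{\left(s \right)} = \frac{1}{s + \left(-4 + s\right)} = \frac{1}{-4 + 2 s}$)
$E^{2}{\left(L + r \right)} = \left(\frac{1}{2 \left(-2 + \left(6 + 25\right)\right)}\right)^{2} = \left(\frac{1}{2 \left(-2 + 31\right)}\right)^{2} = \left(\frac{1}{2 \cdot 29}\right)^{2} = \left(\frac{1}{2} \cdot \frac{1}{29}\right)^{2} = \left(\frac{1}{58}\right)^{2} = \frac{1}{3364}$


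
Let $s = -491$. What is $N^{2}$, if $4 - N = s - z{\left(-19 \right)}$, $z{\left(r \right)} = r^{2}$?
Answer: $732736$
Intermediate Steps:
$N = 856$ ($N = 4 - \left(-491 - \left(-19\right)^{2}\right) = 4 - \left(-491 - 361\right) = 4 - -852 = 4 + 852 = 856$)
$N^{2} = 856^{2} = 732736$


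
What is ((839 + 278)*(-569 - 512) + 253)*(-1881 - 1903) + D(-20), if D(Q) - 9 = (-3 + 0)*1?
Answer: 4568135622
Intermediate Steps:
D(Q) = 6 (D(Q) = 9 + (-3 + 0)*1 = 9 - 3*1 = 9 - 3 = 6)
((839 + 278)*(-569 - 512) + 253)*(-1881 - 1903) + D(-20) = ((839 + 278)*(-569 - 512) + 253)*(-1881 - 1903) + 6 = (1117*(-1081) + 253)*(-3784) + 6 = (-1207477 + 253)*(-3784) + 6 = -1207224*(-3784) + 6 = 4568135616 + 6 = 4568135622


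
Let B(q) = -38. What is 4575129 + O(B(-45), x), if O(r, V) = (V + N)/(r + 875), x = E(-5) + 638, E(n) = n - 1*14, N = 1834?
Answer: 3829385426/837 ≈ 4.5751e+6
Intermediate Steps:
E(n) = -14 + n (E(n) = n - 14 = -14 + n)
x = 619 (x = (-14 - 5) + 638 = -19 + 638 = 619)
O(r, V) = (1834 + V)/(875 + r) (O(r, V) = (V + 1834)/(r + 875) = (1834 + V)/(875 + r))
4575129 + O(B(-45), x) = 4575129 + (1834 + 619)/(875 - 38) = 4575129 + 2453/837 = 3829385426/837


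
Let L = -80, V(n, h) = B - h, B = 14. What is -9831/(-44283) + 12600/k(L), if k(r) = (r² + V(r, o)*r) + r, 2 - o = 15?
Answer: 172087/52936 ≈ 3.2509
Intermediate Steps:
o = -13 (o = 2 - 1*15 = 2 - 15 = -13)
V(n, h) = 14 - h
k(r) = r² + 28*r (k(r) = (r² + (14 - 1*(-13))*r) + r = (r² + (14 + 13)*r) + r = (r² + 27*r) + r = r² + 28*r)
-9831/(-44283) + 12600/k(L) = -9831/(-44283) + 12600/((-80*(28 - 80))) = -9831*(-1/44283) + 12600/((-80*(-52))) = 113/509 + 12600/4160 = 113/509 + 12600*(1/4160) = 113/509 + 315/104 = 172087/52936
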